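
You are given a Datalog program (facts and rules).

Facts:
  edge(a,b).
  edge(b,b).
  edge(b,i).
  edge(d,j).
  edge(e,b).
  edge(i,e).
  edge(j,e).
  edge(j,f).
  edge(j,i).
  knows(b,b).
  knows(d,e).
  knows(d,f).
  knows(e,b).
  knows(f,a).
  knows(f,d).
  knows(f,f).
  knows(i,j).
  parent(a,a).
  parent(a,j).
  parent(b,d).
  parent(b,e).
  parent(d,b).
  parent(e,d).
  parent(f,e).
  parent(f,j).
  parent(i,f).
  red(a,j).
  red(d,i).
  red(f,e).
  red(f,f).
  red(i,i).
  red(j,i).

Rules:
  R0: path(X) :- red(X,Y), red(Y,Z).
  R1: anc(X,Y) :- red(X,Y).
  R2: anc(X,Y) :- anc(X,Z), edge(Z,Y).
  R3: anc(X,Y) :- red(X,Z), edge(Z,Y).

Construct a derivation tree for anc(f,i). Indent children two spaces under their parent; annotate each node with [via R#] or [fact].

anc(f,i)  [via R2]
  anc(f,b)  [via R3]
    red(f,e)  [fact]
    edge(e,b)  [fact]
  edge(b,i)  [fact]

round 1: derive anc(a,j) via R1 from red(a,j)
round 1: derive anc(d,i) via R1 from red(d,i)
round 1: derive anc(f,e) via R1 from red(f,e)
round 1: derive anc(f,f) via R1 from red(f,f)
round 1: derive anc(i,i) via R1 from red(i,i)
round 1: derive anc(j,i) via R1 from red(j,i)
round 1: derive anc(a,e) via R3 from red(a,j), edge(j,e)
round 1: derive anc(a,f) via R3 from red(a,j), edge(j,f)
round 1: derive anc(a,i) via R3 from red(a,j), edge(j,i)
round 1: derive anc(d,e) via R3 from red(d,i), edge(i,e)
round 1: derive anc(f,b) via R3 from red(f,e), edge(e,b)
round 1: derive anc(i,e) via R3 from red(i,i), edge(i,e)
round 1: derive anc(j,e) via R3 from red(j,i), edge(i,e)
round 2: derive anc(a,b) via R2 from anc(a,e), edge(e,b)
round 2: derive anc(d,b) via R2 from anc(d,e), edge(e,b)
round 2: derive anc(f,i) via R2 from anc(f,b), edge(b,i)
round 2: derive anc(i,b) via R2 from anc(i,e), edge(e,b)
round 2: derive anc(j,b) via R2 from anc(j,e), edge(e,b)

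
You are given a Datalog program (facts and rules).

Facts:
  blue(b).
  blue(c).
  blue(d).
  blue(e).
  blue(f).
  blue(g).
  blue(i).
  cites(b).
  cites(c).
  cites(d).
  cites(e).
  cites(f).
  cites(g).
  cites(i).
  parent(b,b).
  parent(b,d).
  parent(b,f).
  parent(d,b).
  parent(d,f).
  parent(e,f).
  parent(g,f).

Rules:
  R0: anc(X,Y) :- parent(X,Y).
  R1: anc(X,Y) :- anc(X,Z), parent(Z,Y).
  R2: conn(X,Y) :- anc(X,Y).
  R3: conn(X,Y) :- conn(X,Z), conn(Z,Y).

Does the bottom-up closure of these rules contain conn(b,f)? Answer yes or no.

round 1: derive anc(b,b) via R0 from parent(b,b)
round 1: derive anc(b,d) via R0 from parent(b,d)
round 1: derive anc(b,f) via R0 from parent(b,f)
round 1: derive anc(d,b) via R0 from parent(d,b)
round 1: derive anc(d,f) via R0 from parent(d,f)
round 1: derive anc(e,f) via R0 from parent(e,f)
round 1: derive anc(g,f) via R0 from parent(g,f)
round 2: derive anc(d,d) via R1 from anc(d,b), parent(b,d)
round 2: derive conn(b,b) via R2 from anc(b,b)
round 2: derive conn(b,d) via R2 from anc(b,d)
round 2: derive conn(b,f) via R2 from anc(b,f)
round 2: derive conn(d,b) via R2 from anc(d,b)
round 2: derive conn(d,f) via R2 from anc(d,f)
round 2: derive conn(e,f) via R2 from anc(e,f)
round 2: derive conn(g,f) via R2 from anc(g,f)
round 3: derive conn(d,d) via R2 from anc(d,d)

yes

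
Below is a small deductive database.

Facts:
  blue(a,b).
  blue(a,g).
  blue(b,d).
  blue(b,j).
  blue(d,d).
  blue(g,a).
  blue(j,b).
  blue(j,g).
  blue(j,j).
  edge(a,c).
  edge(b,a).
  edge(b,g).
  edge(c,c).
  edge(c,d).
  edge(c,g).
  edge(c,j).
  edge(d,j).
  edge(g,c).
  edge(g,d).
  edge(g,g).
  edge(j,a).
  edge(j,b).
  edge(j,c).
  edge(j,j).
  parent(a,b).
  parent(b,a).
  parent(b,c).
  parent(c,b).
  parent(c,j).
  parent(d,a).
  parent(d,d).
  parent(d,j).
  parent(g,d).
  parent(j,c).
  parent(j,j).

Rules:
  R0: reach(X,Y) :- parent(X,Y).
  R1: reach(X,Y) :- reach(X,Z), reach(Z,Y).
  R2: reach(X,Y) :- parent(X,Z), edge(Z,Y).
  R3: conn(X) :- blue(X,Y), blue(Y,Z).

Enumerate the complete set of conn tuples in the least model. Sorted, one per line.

conn(a)
conn(b)
conn(d)
conn(g)
conn(j)

round 1: derive conn(a) via R3 from blue(a,b), blue(b,d)
round 1: derive conn(b) via R3 from blue(b,d), blue(d,d)
round 1: derive conn(d) via R3 from blue(d,d), blue(d,d)
round 1: derive conn(g) via R3 from blue(g,a), blue(a,b)
round 1: derive conn(j) via R3 from blue(j,b), blue(b,d)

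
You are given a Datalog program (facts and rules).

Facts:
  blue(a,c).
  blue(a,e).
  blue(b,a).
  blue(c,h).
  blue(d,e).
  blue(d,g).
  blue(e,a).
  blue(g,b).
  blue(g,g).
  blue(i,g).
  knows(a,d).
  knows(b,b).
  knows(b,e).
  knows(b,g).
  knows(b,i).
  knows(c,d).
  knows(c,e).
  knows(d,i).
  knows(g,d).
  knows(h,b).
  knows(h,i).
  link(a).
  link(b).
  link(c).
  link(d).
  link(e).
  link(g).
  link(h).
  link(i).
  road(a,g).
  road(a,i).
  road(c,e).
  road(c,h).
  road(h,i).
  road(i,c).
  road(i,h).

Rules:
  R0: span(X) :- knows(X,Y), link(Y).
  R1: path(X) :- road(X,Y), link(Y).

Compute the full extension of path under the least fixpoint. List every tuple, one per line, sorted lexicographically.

path(a)
path(c)
path(h)
path(i)

round 1: derive path(a) via R1 from road(a,g), link(g)
round 1: derive path(c) via R1 from road(c,e), link(e)
round 1: derive path(h) via R1 from road(h,i), link(i)
round 1: derive path(i) via R1 from road(i,c), link(c)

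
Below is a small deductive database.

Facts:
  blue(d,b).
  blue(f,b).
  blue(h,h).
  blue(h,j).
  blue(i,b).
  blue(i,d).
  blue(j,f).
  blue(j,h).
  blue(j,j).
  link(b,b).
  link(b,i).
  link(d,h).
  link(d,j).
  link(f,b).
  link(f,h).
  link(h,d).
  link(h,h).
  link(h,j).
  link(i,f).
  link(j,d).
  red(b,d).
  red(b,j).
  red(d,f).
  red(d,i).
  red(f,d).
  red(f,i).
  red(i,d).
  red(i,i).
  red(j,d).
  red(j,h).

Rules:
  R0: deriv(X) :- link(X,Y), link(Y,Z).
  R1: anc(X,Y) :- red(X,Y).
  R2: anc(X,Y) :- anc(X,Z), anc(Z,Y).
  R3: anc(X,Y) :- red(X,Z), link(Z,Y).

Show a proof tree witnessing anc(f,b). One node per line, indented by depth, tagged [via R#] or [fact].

round 1: derive anc(b,d) via R1 from red(b,d)
round 1: derive anc(b,j) via R1 from red(b,j)
round 1: derive anc(d,f) via R1 from red(d,f)
round 1: derive anc(d,i) via R1 from red(d,i)
round 1: derive anc(f,d) via R1 from red(f,d)
round 1: derive anc(f,i) via R1 from red(f,i)
round 1: derive anc(i,d) via R1 from red(i,d)
round 1: derive anc(i,i) via R1 from red(i,i)
round 1: derive anc(j,d) via R1 from red(j,d)
round 1: derive anc(j,h) via R1 from red(j,h)
round 1: derive anc(b,h) via R3 from red(b,d), link(d,h)
round 1: derive anc(d,b) via R3 from red(d,f), link(f,b)
round 1: derive anc(d,h) via R3 from red(d,f), link(f,h)
round 1: derive anc(f,f) via R3 from red(f,i), link(i,f)
round 1: derive anc(f,h) via R3 from red(f,d), link(d,h)
round 1: derive anc(f,j) via R3 from red(f,d), link(d,j)
round 1: derive anc(i,f) via R3 from red(i,i), link(i,f)
round 1: derive anc(i,h) via R3 from red(i,d), link(d,h)
round 1: derive anc(i,j) via R3 from red(i,d), link(d,j)
round 1: derive anc(j,j) via R3 from red(j,d), link(d,j)
round 2: derive anc(b,b) via R2 from anc(b,d), anc(d,b)
round 2: derive anc(b,f) via R2 from anc(b,d), anc(d,f)
round 2: derive anc(b,i) via R2 from anc(b,d), anc(d,i)
round 2: derive anc(d,d) via R2 from anc(d,b), anc(b,d)
round 2: derive anc(d,j) via R2 from anc(d,b), anc(b,j)
round 2: derive anc(f,b) via R2 from anc(f,d), anc(d,b)
round 2: derive anc(i,b) via R2 from anc(i,d), anc(d,b)
round 2: derive anc(j,b) via R2 from anc(j,d), anc(d,b)
round 2: derive anc(j,f) via R2 from anc(j,d), anc(d,f)
round 2: derive anc(j,i) via R2 from anc(j,d), anc(d,i)

anc(f,b)  [via R2]
  anc(f,d)  [via R1]
    red(f,d)  [fact]
  anc(d,b)  [via R3]
    red(d,f)  [fact]
    link(f,b)  [fact]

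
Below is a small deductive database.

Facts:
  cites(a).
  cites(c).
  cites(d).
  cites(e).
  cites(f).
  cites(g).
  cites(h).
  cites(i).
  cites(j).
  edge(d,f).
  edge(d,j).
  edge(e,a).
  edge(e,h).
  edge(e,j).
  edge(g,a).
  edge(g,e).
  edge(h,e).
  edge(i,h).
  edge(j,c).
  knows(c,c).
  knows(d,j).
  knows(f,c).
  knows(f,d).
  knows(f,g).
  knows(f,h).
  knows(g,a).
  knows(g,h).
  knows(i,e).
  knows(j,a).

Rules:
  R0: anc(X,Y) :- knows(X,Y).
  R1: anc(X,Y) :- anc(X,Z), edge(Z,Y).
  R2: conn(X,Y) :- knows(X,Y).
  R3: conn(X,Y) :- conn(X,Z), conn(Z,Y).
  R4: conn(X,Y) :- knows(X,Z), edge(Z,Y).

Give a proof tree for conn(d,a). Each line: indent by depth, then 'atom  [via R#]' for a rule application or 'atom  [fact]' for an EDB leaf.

round 1: derive conn(c,c) via R2 from knows(c,c)
round 1: derive conn(d,j) via R2 from knows(d,j)
round 1: derive conn(f,c) via R2 from knows(f,c)
round 1: derive conn(f,d) via R2 from knows(f,d)
round 1: derive conn(f,g) via R2 from knows(f,g)
round 1: derive conn(f,h) via R2 from knows(f,h)
round 1: derive conn(g,a) via R2 from knows(g,a)
round 1: derive conn(g,h) via R2 from knows(g,h)
round 1: derive conn(i,e) via R2 from knows(i,e)
round 1: derive conn(j,a) via R2 from knows(j,a)
round 1: derive conn(d,c) via R4 from knows(d,j), edge(j,c)
round 1: derive conn(f,a) via R4 from knows(f,g), edge(g,a)
round 1: derive conn(f,e) via R4 from knows(f,g), edge(g,e)
round 1: derive conn(f,f) via R4 from knows(f,d), edge(d,f)
round 1: derive conn(f,j) via R4 from knows(f,d), edge(d,j)
round 1: derive conn(g,e) via R4 from knows(g,h), edge(h,e)
round 1: derive conn(i,a) via R4 from knows(i,e), edge(e,a)
round 1: derive conn(i,h) via R4 from knows(i,e), edge(e,h)
round 1: derive conn(i,j) via R4 from knows(i,e), edge(e,j)
round 2: derive conn(d,a) via R3 from conn(d,j), conn(j,a)

conn(d,a)  [via R3]
  conn(d,j)  [via R2]
    knows(d,j)  [fact]
  conn(j,a)  [via R2]
    knows(j,a)  [fact]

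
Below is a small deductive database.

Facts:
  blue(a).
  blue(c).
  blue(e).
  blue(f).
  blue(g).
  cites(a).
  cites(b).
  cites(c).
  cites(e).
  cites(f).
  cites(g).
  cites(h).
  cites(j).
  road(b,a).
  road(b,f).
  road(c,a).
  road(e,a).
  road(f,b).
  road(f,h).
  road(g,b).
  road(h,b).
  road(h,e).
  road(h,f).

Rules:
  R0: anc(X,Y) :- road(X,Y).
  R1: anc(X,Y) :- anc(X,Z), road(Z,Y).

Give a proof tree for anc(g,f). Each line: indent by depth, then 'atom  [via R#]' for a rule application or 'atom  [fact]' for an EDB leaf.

anc(g,f)  [via R1]
  anc(g,b)  [via R0]
    road(g,b)  [fact]
  road(b,f)  [fact]

round 1: derive anc(b,a) via R0 from road(b,a)
round 1: derive anc(b,f) via R0 from road(b,f)
round 1: derive anc(c,a) via R0 from road(c,a)
round 1: derive anc(e,a) via R0 from road(e,a)
round 1: derive anc(f,b) via R0 from road(f,b)
round 1: derive anc(f,h) via R0 from road(f,h)
round 1: derive anc(g,b) via R0 from road(g,b)
round 1: derive anc(h,b) via R0 from road(h,b)
round 1: derive anc(h,e) via R0 from road(h,e)
round 1: derive anc(h,f) via R0 from road(h,f)
round 2: derive anc(b,b) via R1 from anc(b,f), road(f,b)
round 2: derive anc(b,h) via R1 from anc(b,f), road(f,h)
round 2: derive anc(f,a) via R1 from anc(f,b), road(b,a)
round 2: derive anc(f,e) via R1 from anc(f,h), road(h,e)
round 2: derive anc(f,f) via R1 from anc(f,b), road(b,f)
round 2: derive anc(g,a) via R1 from anc(g,b), road(b,a)
round 2: derive anc(g,f) via R1 from anc(g,b), road(b,f)
round 2: derive anc(h,a) via R1 from anc(h,b), road(b,a)
round 2: derive anc(h,h) via R1 from anc(h,f), road(f,h)
round 3: derive anc(b,e) via R1 from anc(b,h), road(h,e)
round 3: derive anc(g,h) via R1 from anc(g,f), road(f,h)
round 4: derive anc(g,e) via R1 from anc(g,h), road(h,e)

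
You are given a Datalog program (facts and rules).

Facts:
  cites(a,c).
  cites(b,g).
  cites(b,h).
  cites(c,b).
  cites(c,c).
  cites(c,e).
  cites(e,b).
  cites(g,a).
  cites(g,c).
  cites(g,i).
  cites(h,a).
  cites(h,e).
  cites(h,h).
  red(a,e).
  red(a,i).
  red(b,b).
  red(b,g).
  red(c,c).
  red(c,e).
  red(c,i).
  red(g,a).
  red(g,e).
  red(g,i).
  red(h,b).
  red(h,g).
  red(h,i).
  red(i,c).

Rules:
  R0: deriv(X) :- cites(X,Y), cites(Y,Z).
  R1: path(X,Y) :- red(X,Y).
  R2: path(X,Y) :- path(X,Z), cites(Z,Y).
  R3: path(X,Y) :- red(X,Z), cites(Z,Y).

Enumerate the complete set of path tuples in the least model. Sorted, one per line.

round 1: derive path(a,e) via R1 from red(a,e)
round 1: derive path(a,i) via R1 from red(a,i)
round 1: derive path(b,b) via R1 from red(b,b)
round 1: derive path(b,g) via R1 from red(b,g)
round 1: derive path(c,c) via R1 from red(c,c)
round 1: derive path(c,e) via R1 from red(c,e)
round 1: derive path(c,i) via R1 from red(c,i)
round 1: derive path(g,a) via R1 from red(g,a)
round 1: derive path(g,e) via R1 from red(g,e)
round 1: derive path(g,i) via R1 from red(g,i)
round 1: derive path(h,b) via R1 from red(h,b)
round 1: derive path(h,g) via R1 from red(h,g)
round 1: derive path(h,i) via R1 from red(h,i)
round 1: derive path(i,c) via R1 from red(i,c)
round 1: derive path(a,b) via R3 from red(a,e), cites(e,b)
round 1: derive path(b,a) via R3 from red(b,g), cites(g,a)
round 1: derive path(b,c) via R3 from red(b,g), cites(g,c)
round 1: derive path(b,h) via R3 from red(b,b), cites(b,h)
round 1: derive path(b,i) via R3 from red(b,g), cites(g,i)
round 1: derive path(c,b) via R3 from red(c,c), cites(c,b)
round 1: derive path(g,b) via R3 from red(g,e), cites(e,b)
round 1: derive path(g,c) via R3 from red(g,a), cites(a,c)
round 1: derive path(h,a) via R3 from red(h,g), cites(g,a)
round 1: derive path(h,c) via R3 from red(h,g), cites(g,c)
round 1: derive path(h,h) via R3 from red(h,b), cites(b,h)
round 1: derive path(i,b) via R3 from red(i,c), cites(c,b)
round 1: derive path(i,e) via R3 from red(i,c), cites(c,e)
round 2: derive path(a,g) via R2 from path(a,b), cites(b,g)
round 2: derive path(a,h) via R2 from path(a,b), cites(b,h)
round 2: derive path(b,e) via R2 from path(b,c), cites(c,e)
round 2: derive path(c,g) via R2 from path(c,b), cites(b,g)
round 2: derive path(c,h) via R2 from path(c,b), cites(b,h)
round 2: derive path(g,g) via R2 from path(g,b), cites(b,g)
round 2: derive path(g,h) via R2 from path(g,b), cites(b,h)
round 2: derive path(h,e) via R2 from path(h,c), cites(c,e)
round 2: derive path(i,g) via R2 from path(i,b), cites(b,g)
round 2: derive path(i,h) via R2 from path(i,b), cites(b,h)
round 3: derive path(a,a) via R2 from path(a,g), cites(g,a)
round 3: derive path(a,c) via R2 from path(a,g), cites(g,c)
round 3: derive path(c,a) via R2 from path(c,g), cites(g,a)
round 3: derive path(i,a) via R2 from path(i,g), cites(g,a)
round 3: derive path(i,i) via R2 from path(i,g), cites(g,i)

path(a,a)
path(a,b)
path(a,c)
path(a,e)
path(a,g)
path(a,h)
path(a,i)
path(b,a)
path(b,b)
path(b,c)
path(b,e)
path(b,g)
path(b,h)
path(b,i)
path(c,a)
path(c,b)
path(c,c)
path(c,e)
path(c,g)
path(c,h)
path(c,i)
path(g,a)
path(g,b)
path(g,c)
path(g,e)
path(g,g)
path(g,h)
path(g,i)
path(h,a)
path(h,b)
path(h,c)
path(h,e)
path(h,g)
path(h,h)
path(h,i)
path(i,a)
path(i,b)
path(i,c)
path(i,e)
path(i,g)
path(i,h)
path(i,i)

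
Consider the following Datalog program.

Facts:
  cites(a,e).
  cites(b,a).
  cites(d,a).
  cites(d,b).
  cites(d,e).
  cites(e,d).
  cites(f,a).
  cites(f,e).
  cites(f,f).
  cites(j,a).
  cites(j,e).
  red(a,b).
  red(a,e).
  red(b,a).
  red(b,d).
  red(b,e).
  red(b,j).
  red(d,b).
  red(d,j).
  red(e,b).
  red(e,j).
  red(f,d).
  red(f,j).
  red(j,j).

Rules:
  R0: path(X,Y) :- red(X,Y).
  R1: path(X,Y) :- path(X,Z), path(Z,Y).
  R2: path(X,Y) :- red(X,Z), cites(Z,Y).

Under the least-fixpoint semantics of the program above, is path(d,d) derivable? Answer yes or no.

round 1: derive path(a,b) via R0 from red(a,b)
round 1: derive path(a,e) via R0 from red(a,e)
round 1: derive path(b,a) via R0 from red(b,a)
round 1: derive path(b,d) via R0 from red(b,d)
round 1: derive path(b,e) via R0 from red(b,e)
round 1: derive path(b,j) via R0 from red(b,j)
round 1: derive path(d,b) via R0 from red(d,b)
round 1: derive path(d,j) via R0 from red(d,j)
round 1: derive path(e,b) via R0 from red(e,b)
round 1: derive path(e,j) via R0 from red(e,j)
round 1: derive path(f,d) via R0 from red(f,d)
round 1: derive path(f,j) via R0 from red(f,j)
round 1: derive path(j,j) via R0 from red(j,j)
round 1: derive path(a,a) via R2 from red(a,b), cites(b,a)
round 1: derive path(a,d) via R2 from red(a,e), cites(e,d)
round 1: derive path(b,b) via R2 from red(b,d), cites(d,b)
round 1: derive path(d,a) via R2 from red(d,b), cites(b,a)
round 1: derive path(d,e) via R2 from red(d,j), cites(j,e)
round 1: derive path(e,a) via R2 from red(e,b), cites(b,a)
round 1: derive path(e,e) via R2 from red(e,j), cites(j,e)
round 1: derive path(f,a) via R2 from red(f,d), cites(d,a)
round 1: derive path(f,b) via R2 from red(f,d), cites(d,b)
round 1: derive path(f,e) via R2 from red(f,d), cites(d,e)
round 1: derive path(j,a) via R2 from red(j,j), cites(j,a)
round 1: derive path(j,e) via R2 from red(j,j), cites(j,e)
round 2: derive path(a,j) via R1 from path(a,b), path(b,j)
round 2: derive path(d,d) via R1 from path(d,a), path(a,d)
round 2: derive path(e,d) via R1 from path(e,a), path(a,d)
round 2: derive path(j,b) via R1 from path(j,a), path(a,b)
round 2: derive path(j,d) via R1 from path(j,a), path(a,d)

yes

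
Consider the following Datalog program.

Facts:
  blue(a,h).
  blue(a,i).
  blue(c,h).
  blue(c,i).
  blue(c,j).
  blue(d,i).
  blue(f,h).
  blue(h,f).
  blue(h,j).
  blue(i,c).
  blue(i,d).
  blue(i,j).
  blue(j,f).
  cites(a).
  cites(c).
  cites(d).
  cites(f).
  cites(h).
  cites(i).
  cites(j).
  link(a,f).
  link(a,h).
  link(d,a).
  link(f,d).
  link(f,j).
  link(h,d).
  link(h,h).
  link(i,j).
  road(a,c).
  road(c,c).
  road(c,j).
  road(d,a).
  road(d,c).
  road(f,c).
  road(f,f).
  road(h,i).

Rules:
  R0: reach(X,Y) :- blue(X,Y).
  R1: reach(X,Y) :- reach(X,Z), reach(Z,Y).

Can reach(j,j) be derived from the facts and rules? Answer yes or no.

yes

round 1: derive reach(a,h) via R0 from blue(a,h)
round 1: derive reach(a,i) via R0 from blue(a,i)
round 1: derive reach(c,h) via R0 from blue(c,h)
round 1: derive reach(c,i) via R0 from blue(c,i)
round 1: derive reach(c,j) via R0 from blue(c,j)
round 1: derive reach(d,i) via R0 from blue(d,i)
round 1: derive reach(f,h) via R0 from blue(f,h)
round 1: derive reach(h,f) via R0 from blue(h,f)
round 1: derive reach(h,j) via R0 from blue(h,j)
round 1: derive reach(i,c) via R0 from blue(i,c)
round 1: derive reach(i,d) via R0 from blue(i,d)
round 1: derive reach(i,j) via R0 from blue(i,j)
round 1: derive reach(j,f) via R0 from blue(j,f)
round 2: derive reach(a,c) via R1 from reach(a,i), reach(i,c)
round 2: derive reach(a,d) via R1 from reach(a,i), reach(i,d)
round 2: derive reach(a,f) via R1 from reach(a,h), reach(h,f)
round 2: derive reach(a,j) via R1 from reach(a,h), reach(h,j)
round 2: derive reach(c,c) via R1 from reach(c,i), reach(i,c)
round 2: derive reach(c,d) via R1 from reach(c,i), reach(i,d)
round 2: derive reach(c,f) via R1 from reach(c,h), reach(h,f)
round 2: derive reach(d,c) via R1 from reach(d,i), reach(i,c)
round 2: derive reach(d,d) via R1 from reach(d,i), reach(i,d)
round 2: derive reach(d,j) via R1 from reach(d,i), reach(i,j)
round 2: derive reach(f,f) via R1 from reach(f,h), reach(h,f)
round 2: derive reach(f,j) via R1 from reach(f,h), reach(h,j)
round 2: derive reach(h,h) via R1 from reach(h,f), reach(f,h)
round 2: derive reach(i,f) via R1 from reach(i,j), reach(j,f)
round 2: derive reach(i,h) via R1 from reach(i,c), reach(c,h)
round 2: derive reach(i,i) via R1 from reach(i,c), reach(c,i)
round 2: derive reach(j,h) via R1 from reach(j,f), reach(f,h)
round 3: derive reach(d,f) via R1 from reach(d,c), reach(c,f)
round 3: derive reach(d,h) via R1 from reach(d,c), reach(c,h)
round 3: derive reach(j,j) via R1 from reach(j,f), reach(f,j)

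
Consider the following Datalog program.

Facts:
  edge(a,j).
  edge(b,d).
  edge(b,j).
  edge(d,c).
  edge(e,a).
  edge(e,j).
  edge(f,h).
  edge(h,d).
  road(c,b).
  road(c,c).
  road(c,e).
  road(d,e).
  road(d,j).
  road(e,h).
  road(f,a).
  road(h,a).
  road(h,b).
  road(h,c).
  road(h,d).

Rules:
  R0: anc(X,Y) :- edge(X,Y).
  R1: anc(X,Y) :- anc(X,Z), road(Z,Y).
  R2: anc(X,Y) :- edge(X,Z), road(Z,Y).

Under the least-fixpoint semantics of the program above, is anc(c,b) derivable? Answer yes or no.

round 1: derive anc(a,j) via R0 from edge(a,j)
round 1: derive anc(b,d) via R0 from edge(b,d)
round 1: derive anc(b,j) via R0 from edge(b,j)
round 1: derive anc(d,c) via R0 from edge(d,c)
round 1: derive anc(e,a) via R0 from edge(e,a)
round 1: derive anc(e,j) via R0 from edge(e,j)
round 1: derive anc(f,h) via R0 from edge(f,h)
round 1: derive anc(h,d) via R0 from edge(h,d)
round 1: derive anc(b,e) via R2 from edge(b,d), road(d,e)
round 1: derive anc(d,b) via R2 from edge(d,c), road(c,b)
round 1: derive anc(d,e) via R2 from edge(d,c), road(c,e)
round 1: derive anc(f,a) via R2 from edge(f,h), road(h,a)
round 1: derive anc(f,b) via R2 from edge(f,h), road(h,b)
round 1: derive anc(f,c) via R2 from edge(f,h), road(h,c)
round 1: derive anc(f,d) via R2 from edge(f,h), road(h,d)
round 1: derive anc(h,e) via R2 from edge(h,d), road(d,e)
round 1: derive anc(h,j) via R2 from edge(h,d), road(d,j)
round 2: derive anc(b,h) via R1 from anc(b,e), road(e,h)
round 2: derive anc(d,h) via R1 from anc(d,e), road(e,h)
round 2: derive anc(f,e) via R1 from anc(f,c), road(c,e)
round 2: derive anc(f,j) via R1 from anc(f,d), road(d,j)
round 2: derive anc(h,h) via R1 from anc(h,e), road(e,h)
round 3: derive anc(b,a) via R1 from anc(b,h), road(h,a)
round 3: derive anc(b,b) via R1 from anc(b,h), road(h,b)
round 3: derive anc(b,c) via R1 from anc(b,h), road(h,c)
round 3: derive anc(d,a) via R1 from anc(d,h), road(h,a)
round 3: derive anc(d,d) via R1 from anc(d,h), road(h,d)
round 3: derive anc(h,a) via R1 from anc(h,h), road(h,a)
round 3: derive anc(h,b) via R1 from anc(h,h), road(h,b)
round 3: derive anc(h,c) via R1 from anc(h,h), road(h,c)
round 4: derive anc(d,j) via R1 from anc(d,d), road(d,j)

no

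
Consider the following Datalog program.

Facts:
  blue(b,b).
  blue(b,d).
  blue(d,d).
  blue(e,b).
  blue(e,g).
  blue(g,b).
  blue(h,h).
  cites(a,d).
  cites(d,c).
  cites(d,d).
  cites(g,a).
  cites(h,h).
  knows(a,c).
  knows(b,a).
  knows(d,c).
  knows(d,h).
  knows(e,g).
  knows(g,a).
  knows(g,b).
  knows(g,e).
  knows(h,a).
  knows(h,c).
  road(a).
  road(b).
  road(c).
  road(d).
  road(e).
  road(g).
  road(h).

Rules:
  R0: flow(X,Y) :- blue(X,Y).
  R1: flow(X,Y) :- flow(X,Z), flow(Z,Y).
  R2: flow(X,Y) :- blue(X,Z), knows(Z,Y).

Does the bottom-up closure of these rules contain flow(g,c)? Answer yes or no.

round 1: derive flow(b,b) via R0 from blue(b,b)
round 1: derive flow(b,d) via R0 from blue(b,d)
round 1: derive flow(d,d) via R0 from blue(d,d)
round 1: derive flow(e,b) via R0 from blue(e,b)
round 1: derive flow(e,g) via R0 from blue(e,g)
round 1: derive flow(g,b) via R0 from blue(g,b)
round 1: derive flow(h,h) via R0 from blue(h,h)
round 1: derive flow(b,a) via R2 from blue(b,b), knows(b,a)
round 1: derive flow(b,c) via R2 from blue(b,d), knows(d,c)
round 1: derive flow(b,h) via R2 from blue(b,d), knows(d,h)
round 1: derive flow(d,c) via R2 from blue(d,d), knows(d,c)
round 1: derive flow(d,h) via R2 from blue(d,d), knows(d,h)
round 1: derive flow(e,a) via R2 from blue(e,b), knows(b,a)
round 1: derive flow(e,e) via R2 from blue(e,g), knows(g,e)
round 1: derive flow(g,a) via R2 from blue(g,b), knows(b,a)
round 1: derive flow(h,a) via R2 from blue(h,h), knows(h,a)
round 1: derive flow(h,c) via R2 from blue(h,h), knows(h,c)
round 2: derive flow(d,a) via R1 from flow(d,h), flow(h,a)
round 2: derive flow(e,c) via R1 from flow(e,b), flow(b,c)
round 2: derive flow(e,d) via R1 from flow(e,b), flow(b,d)
round 2: derive flow(e,h) via R1 from flow(e,b), flow(b,h)
round 2: derive flow(g,c) via R1 from flow(g,b), flow(b,c)
round 2: derive flow(g,d) via R1 from flow(g,b), flow(b,d)
round 2: derive flow(g,h) via R1 from flow(g,b), flow(b,h)

yes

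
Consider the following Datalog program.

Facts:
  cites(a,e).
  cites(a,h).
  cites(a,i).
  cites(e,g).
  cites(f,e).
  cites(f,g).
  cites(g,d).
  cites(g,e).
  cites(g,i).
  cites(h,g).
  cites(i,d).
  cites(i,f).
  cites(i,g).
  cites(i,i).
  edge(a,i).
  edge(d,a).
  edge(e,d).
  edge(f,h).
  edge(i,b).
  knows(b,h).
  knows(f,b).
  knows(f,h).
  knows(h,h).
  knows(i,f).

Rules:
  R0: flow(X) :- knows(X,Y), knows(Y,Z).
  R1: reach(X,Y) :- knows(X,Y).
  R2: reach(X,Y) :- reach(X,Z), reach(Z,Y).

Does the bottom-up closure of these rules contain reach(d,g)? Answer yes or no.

round 1: derive reach(b,h) via R1 from knows(b,h)
round 1: derive reach(f,b) via R1 from knows(f,b)
round 1: derive reach(f,h) via R1 from knows(f,h)
round 1: derive reach(h,h) via R1 from knows(h,h)
round 1: derive reach(i,f) via R1 from knows(i,f)
round 2: derive reach(i,b) via R2 from reach(i,f), reach(f,b)
round 2: derive reach(i,h) via R2 from reach(i,f), reach(f,h)

no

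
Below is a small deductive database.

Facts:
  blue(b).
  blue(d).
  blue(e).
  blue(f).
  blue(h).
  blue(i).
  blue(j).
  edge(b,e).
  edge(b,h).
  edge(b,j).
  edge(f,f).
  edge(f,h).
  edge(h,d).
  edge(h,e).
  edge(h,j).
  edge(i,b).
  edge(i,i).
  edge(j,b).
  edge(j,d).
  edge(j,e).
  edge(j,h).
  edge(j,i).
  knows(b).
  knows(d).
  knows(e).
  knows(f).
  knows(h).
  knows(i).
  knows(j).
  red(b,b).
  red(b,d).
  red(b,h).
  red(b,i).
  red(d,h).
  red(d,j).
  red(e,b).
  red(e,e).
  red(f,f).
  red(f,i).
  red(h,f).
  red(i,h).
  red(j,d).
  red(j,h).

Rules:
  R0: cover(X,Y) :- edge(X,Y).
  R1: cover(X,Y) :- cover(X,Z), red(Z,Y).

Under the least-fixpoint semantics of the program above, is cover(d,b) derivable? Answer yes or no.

round 1: derive cover(b,e) via R0 from edge(b,e)
round 1: derive cover(b,h) via R0 from edge(b,h)
round 1: derive cover(b,j) via R0 from edge(b,j)
round 1: derive cover(f,f) via R0 from edge(f,f)
round 1: derive cover(f,h) via R0 from edge(f,h)
round 1: derive cover(h,d) via R0 from edge(h,d)
round 1: derive cover(h,e) via R0 from edge(h,e)
round 1: derive cover(h,j) via R0 from edge(h,j)
round 1: derive cover(i,b) via R0 from edge(i,b)
round 1: derive cover(i,i) via R0 from edge(i,i)
round 1: derive cover(j,b) via R0 from edge(j,b)
round 1: derive cover(j,d) via R0 from edge(j,d)
round 1: derive cover(j,e) via R0 from edge(j,e)
round 1: derive cover(j,h) via R0 from edge(j,h)
round 1: derive cover(j,i) via R0 from edge(j,i)
round 2: derive cover(b,b) via R1 from cover(b,e), red(e,b)
round 2: derive cover(b,d) via R1 from cover(b,j), red(j,d)
round 2: derive cover(b,f) via R1 from cover(b,h), red(h,f)
round 2: derive cover(f,i) via R1 from cover(f,f), red(f,i)
round 2: derive cover(h,b) via R1 from cover(h,e), red(e,b)
round 2: derive cover(h,h) via R1 from cover(h,d), red(d,h)
round 2: derive cover(i,d) via R1 from cover(i,b), red(b,d)
round 2: derive cover(i,h) via R1 from cover(i,b), red(b,h)
round 2: derive cover(j,f) via R1 from cover(j,h), red(h,f)
round 2: derive cover(j,j) via R1 from cover(j,d), red(d,j)
round 3: derive cover(b,i) via R1 from cover(b,b), red(b,i)
round 3: derive cover(h,f) via R1 from cover(h,h), red(h,f)
round 3: derive cover(h,i) via R1 from cover(h,b), red(b,i)
round 3: derive cover(i,f) via R1 from cover(i,h), red(h,f)
round 3: derive cover(i,j) via R1 from cover(i,d), red(d,j)

no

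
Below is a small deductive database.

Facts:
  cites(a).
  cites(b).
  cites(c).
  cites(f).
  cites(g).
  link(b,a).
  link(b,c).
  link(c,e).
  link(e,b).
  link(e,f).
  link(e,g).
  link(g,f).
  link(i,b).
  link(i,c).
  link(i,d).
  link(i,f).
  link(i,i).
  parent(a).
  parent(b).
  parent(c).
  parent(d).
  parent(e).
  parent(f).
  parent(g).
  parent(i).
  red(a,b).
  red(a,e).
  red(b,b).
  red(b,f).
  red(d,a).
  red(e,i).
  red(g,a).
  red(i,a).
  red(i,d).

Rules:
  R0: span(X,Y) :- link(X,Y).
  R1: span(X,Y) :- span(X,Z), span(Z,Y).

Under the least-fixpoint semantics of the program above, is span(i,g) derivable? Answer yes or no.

round 1: derive span(b,a) via R0 from link(b,a)
round 1: derive span(b,c) via R0 from link(b,c)
round 1: derive span(c,e) via R0 from link(c,e)
round 1: derive span(e,b) via R0 from link(e,b)
round 1: derive span(e,f) via R0 from link(e,f)
round 1: derive span(e,g) via R0 from link(e,g)
round 1: derive span(g,f) via R0 from link(g,f)
round 1: derive span(i,b) via R0 from link(i,b)
round 1: derive span(i,c) via R0 from link(i,c)
round 1: derive span(i,d) via R0 from link(i,d)
round 1: derive span(i,f) via R0 from link(i,f)
round 1: derive span(i,i) via R0 from link(i,i)
round 2: derive span(b,e) via R1 from span(b,c), span(c,e)
round 2: derive span(c,b) via R1 from span(c,e), span(e,b)
round 2: derive span(c,f) via R1 from span(c,e), span(e,f)
round 2: derive span(c,g) via R1 from span(c,e), span(e,g)
round 2: derive span(e,a) via R1 from span(e,b), span(b,a)
round 2: derive span(e,c) via R1 from span(e,b), span(b,c)
round 2: derive span(i,a) via R1 from span(i,b), span(b,a)
round 2: derive span(i,e) via R1 from span(i,c), span(c,e)
round 3: derive span(b,b) via R1 from span(b,c), span(c,b)
round 3: derive span(b,f) via R1 from span(b,c), span(c,f)
round 3: derive span(b,g) via R1 from span(b,c), span(c,g)
round 3: derive span(c,a) via R1 from span(c,b), span(b,a)
round 3: derive span(c,c) via R1 from span(c,b), span(b,c)
round 3: derive span(e,e) via R1 from span(e,b), span(b,e)
round 3: derive span(i,g) via R1 from span(i,c), span(c,g)

yes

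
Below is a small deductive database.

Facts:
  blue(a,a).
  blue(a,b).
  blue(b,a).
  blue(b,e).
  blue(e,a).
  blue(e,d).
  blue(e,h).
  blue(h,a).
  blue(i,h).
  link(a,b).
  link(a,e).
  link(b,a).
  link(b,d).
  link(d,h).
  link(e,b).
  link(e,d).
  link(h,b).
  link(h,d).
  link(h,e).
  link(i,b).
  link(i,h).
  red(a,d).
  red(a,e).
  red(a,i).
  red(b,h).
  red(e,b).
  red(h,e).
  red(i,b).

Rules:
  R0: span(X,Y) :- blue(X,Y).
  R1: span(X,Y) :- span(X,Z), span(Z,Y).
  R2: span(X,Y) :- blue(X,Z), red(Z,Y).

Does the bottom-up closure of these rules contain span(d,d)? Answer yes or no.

round 1: derive span(a,a) via R0 from blue(a,a)
round 1: derive span(a,b) via R0 from blue(a,b)
round 1: derive span(b,a) via R0 from blue(b,a)
round 1: derive span(b,e) via R0 from blue(b,e)
round 1: derive span(e,a) via R0 from blue(e,a)
round 1: derive span(e,d) via R0 from blue(e,d)
round 1: derive span(e,h) via R0 from blue(e,h)
round 1: derive span(h,a) via R0 from blue(h,a)
round 1: derive span(i,h) via R0 from blue(i,h)
round 1: derive span(a,d) via R2 from blue(a,a), red(a,d)
round 1: derive span(a,e) via R2 from blue(a,a), red(a,e)
round 1: derive span(a,h) via R2 from blue(a,b), red(b,h)
round 1: derive span(a,i) via R2 from blue(a,a), red(a,i)
round 1: derive span(b,b) via R2 from blue(b,e), red(e,b)
round 1: derive span(b,d) via R2 from blue(b,a), red(a,d)
round 1: derive span(b,i) via R2 from blue(b,a), red(a,i)
round 1: derive span(e,e) via R2 from blue(e,a), red(a,e)
round 1: derive span(e,i) via R2 from blue(e,a), red(a,i)
round 1: derive span(h,d) via R2 from blue(h,a), red(a,d)
round 1: derive span(h,e) via R2 from blue(h,a), red(a,e)
round 1: derive span(h,i) via R2 from blue(h,a), red(a,i)
round 1: derive span(i,e) via R2 from blue(i,h), red(h,e)
round 2: derive span(b,h) via R1 from span(b,a), span(a,h)
round 2: derive span(e,b) via R1 from span(e,a), span(a,b)
round 2: derive span(h,b) via R1 from span(h,a), span(a,b)
round 2: derive span(h,h) via R1 from span(h,a), span(a,h)
round 2: derive span(i,a) via R1 from span(i,e), span(e,a)
round 2: derive span(i,d) via R1 from span(i,e), span(e,d)
round 2: derive span(i,i) via R1 from span(i,e), span(e,i)
round 3: derive span(i,b) via R1 from span(i,a), span(a,b)

no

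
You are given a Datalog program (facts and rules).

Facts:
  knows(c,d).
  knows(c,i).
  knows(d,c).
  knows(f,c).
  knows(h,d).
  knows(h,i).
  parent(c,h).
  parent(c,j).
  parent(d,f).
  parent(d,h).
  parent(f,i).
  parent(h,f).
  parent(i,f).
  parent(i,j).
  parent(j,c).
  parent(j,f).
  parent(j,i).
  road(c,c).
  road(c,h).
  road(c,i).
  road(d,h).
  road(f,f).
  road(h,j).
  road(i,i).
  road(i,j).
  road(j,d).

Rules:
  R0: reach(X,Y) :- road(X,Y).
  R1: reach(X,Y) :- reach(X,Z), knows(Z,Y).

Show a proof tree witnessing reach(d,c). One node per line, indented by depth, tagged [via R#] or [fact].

round 1: derive reach(c,c) via R0 from road(c,c)
round 1: derive reach(c,h) via R0 from road(c,h)
round 1: derive reach(c,i) via R0 from road(c,i)
round 1: derive reach(d,h) via R0 from road(d,h)
round 1: derive reach(f,f) via R0 from road(f,f)
round 1: derive reach(h,j) via R0 from road(h,j)
round 1: derive reach(i,i) via R0 from road(i,i)
round 1: derive reach(i,j) via R0 from road(i,j)
round 1: derive reach(j,d) via R0 from road(j,d)
round 2: derive reach(c,d) via R1 from reach(c,c), knows(c,d)
round 2: derive reach(d,d) via R1 from reach(d,h), knows(h,d)
round 2: derive reach(d,i) via R1 from reach(d,h), knows(h,i)
round 2: derive reach(f,c) via R1 from reach(f,f), knows(f,c)
round 2: derive reach(j,c) via R1 from reach(j,d), knows(d,c)
round 3: derive reach(d,c) via R1 from reach(d,d), knows(d,c)
round 3: derive reach(f,d) via R1 from reach(f,c), knows(c,d)
round 3: derive reach(f,i) via R1 from reach(f,c), knows(c,i)
round 3: derive reach(j,i) via R1 from reach(j,c), knows(c,i)

reach(d,c)  [via R1]
  reach(d,d)  [via R1]
    reach(d,h)  [via R0]
      road(d,h)  [fact]
    knows(h,d)  [fact]
  knows(d,c)  [fact]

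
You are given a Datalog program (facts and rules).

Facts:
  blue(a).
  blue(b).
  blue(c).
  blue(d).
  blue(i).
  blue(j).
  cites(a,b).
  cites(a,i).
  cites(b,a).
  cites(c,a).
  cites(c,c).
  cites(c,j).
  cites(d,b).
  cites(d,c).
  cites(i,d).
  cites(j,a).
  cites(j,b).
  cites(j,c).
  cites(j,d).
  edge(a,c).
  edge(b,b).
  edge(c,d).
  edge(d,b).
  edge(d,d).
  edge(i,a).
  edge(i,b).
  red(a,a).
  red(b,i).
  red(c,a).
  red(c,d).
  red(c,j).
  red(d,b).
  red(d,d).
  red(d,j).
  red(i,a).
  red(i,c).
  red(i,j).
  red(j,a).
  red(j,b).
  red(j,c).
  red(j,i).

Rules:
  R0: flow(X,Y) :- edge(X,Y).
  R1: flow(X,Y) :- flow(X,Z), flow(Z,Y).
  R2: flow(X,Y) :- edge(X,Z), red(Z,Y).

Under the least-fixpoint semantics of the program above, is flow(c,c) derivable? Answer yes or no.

round 1: derive flow(a,c) via R0 from edge(a,c)
round 1: derive flow(b,b) via R0 from edge(b,b)
round 1: derive flow(c,d) via R0 from edge(c,d)
round 1: derive flow(d,b) via R0 from edge(d,b)
round 1: derive flow(d,d) via R0 from edge(d,d)
round 1: derive flow(i,a) via R0 from edge(i,a)
round 1: derive flow(i,b) via R0 from edge(i,b)
round 1: derive flow(a,a) via R2 from edge(a,c), red(c,a)
round 1: derive flow(a,d) via R2 from edge(a,c), red(c,d)
round 1: derive flow(a,j) via R2 from edge(a,c), red(c,j)
round 1: derive flow(b,i) via R2 from edge(b,b), red(b,i)
round 1: derive flow(c,b) via R2 from edge(c,d), red(d,b)
round 1: derive flow(c,j) via R2 from edge(c,d), red(d,j)
round 1: derive flow(d,i) via R2 from edge(d,b), red(b,i)
round 1: derive flow(d,j) via R2 from edge(d,d), red(d,j)
round 1: derive flow(i,i) via R2 from edge(i,b), red(b,i)
round 2: derive flow(a,b) via R1 from flow(a,c), flow(c,b)
round 2: derive flow(a,i) via R1 from flow(a,d), flow(d,i)
round 2: derive flow(b,a) via R1 from flow(b,i), flow(i,a)
round 2: derive flow(c,i) via R1 from flow(c,b), flow(b,i)
round 2: derive flow(d,a) via R1 from flow(d,i), flow(i,a)
round 2: derive flow(i,c) via R1 from flow(i,a), flow(a,c)
round 2: derive flow(i,d) via R1 from flow(i,a), flow(a,d)
round 2: derive flow(i,j) via R1 from flow(i,a), flow(a,j)
round 3: derive flow(b,c) via R1 from flow(b,a), flow(a,c)
round 3: derive flow(b,d) via R1 from flow(b,a), flow(a,d)
round 3: derive flow(b,j) via R1 from flow(b,a), flow(a,j)
round 3: derive flow(c,a) via R1 from flow(c,b), flow(b,a)
round 3: derive flow(c,c) via R1 from flow(c,i), flow(i,c)
round 3: derive flow(d,c) via R1 from flow(d,a), flow(a,c)

yes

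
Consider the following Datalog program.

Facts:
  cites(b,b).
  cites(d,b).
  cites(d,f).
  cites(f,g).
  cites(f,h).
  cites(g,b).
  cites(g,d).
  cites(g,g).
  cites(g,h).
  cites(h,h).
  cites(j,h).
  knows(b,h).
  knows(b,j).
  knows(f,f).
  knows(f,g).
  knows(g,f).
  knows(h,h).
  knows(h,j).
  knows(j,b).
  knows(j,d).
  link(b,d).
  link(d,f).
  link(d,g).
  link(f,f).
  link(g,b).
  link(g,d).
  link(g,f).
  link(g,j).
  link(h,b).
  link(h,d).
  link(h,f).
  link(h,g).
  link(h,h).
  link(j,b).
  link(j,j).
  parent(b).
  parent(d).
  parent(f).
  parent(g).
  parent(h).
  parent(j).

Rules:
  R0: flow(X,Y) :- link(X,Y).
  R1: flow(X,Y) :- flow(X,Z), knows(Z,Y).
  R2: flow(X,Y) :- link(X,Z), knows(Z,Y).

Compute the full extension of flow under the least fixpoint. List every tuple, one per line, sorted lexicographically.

flow(b,d)
flow(d,f)
flow(d,g)
flow(f,f)
flow(f,g)
flow(g,b)
flow(g,d)
flow(g,f)
flow(g,g)
flow(g,h)
flow(g,j)
flow(h,b)
flow(h,d)
flow(h,f)
flow(h,g)
flow(h,h)
flow(h,j)
flow(j,b)
flow(j,d)
flow(j,h)
flow(j,j)

round 1: derive flow(b,d) via R0 from link(b,d)
round 1: derive flow(d,f) via R0 from link(d,f)
round 1: derive flow(d,g) via R0 from link(d,g)
round 1: derive flow(f,f) via R0 from link(f,f)
round 1: derive flow(g,b) via R0 from link(g,b)
round 1: derive flow(g,d) via R0 from link(g,d)
round 1: derive flow(g,f) via R0 from link(g,f)
round 1: derive flow(g,j) via R0 from link(g,j)
round 1: derive flow(h,b) via R0 from link(h,b)
round 1: derive flow(h,d) via R0 from link(h,d)
round 1: derive flow(h,f) via R0 from link(h,f)
round 1: derive flow(h,g) via R0 from link(h,g)
round 1: derive flow(h,h) via R0 from link(h,h)
round 1: derive flow(j,b) via R0 from link(j,b)
round 1: derive flow(j,j) via R0 from link(j,j)
round 1: derive flow(f,g) via R2 from link(f,f), knows(f,g)
round 1: derive flow(g,g) via R2 from link(g,f), knows(f,g)
round 1: derive flow(g,h) via R2 from link(g,b), knows(b,h)
round 1: derive flow(h,j) via R2 from link(h,b), knows(b,j)
round 1: derive flow(j,d) via R2 from link(j,j), knows(j,d)
round 1: derive flow(j,h) via R2 from link(j,b), knows(b,h)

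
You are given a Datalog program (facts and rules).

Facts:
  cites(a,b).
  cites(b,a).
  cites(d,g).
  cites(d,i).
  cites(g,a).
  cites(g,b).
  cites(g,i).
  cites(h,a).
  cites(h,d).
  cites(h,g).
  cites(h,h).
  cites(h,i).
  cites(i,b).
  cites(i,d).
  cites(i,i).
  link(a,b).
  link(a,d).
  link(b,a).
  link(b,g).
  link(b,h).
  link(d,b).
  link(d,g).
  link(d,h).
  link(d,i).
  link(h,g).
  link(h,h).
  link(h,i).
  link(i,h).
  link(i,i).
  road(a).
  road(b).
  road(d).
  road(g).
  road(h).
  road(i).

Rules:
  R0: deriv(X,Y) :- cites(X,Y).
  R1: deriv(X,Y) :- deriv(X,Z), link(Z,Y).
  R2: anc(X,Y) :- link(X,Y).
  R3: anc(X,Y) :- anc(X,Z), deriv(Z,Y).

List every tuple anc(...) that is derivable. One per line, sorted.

anc(a,a)
anc(a,b)
anc(a,d)
anc(a,g)
anc(a,h)
anc(a,i)
anc(b,a)
anc(b,b)
anc(b,d)
anc(b,g)
anc(b,h)
anc(b,i)
anc(d,a)
anc(d,b)
anc(d,d)
anc(d,g)
anc(d,h)
anc(d,i)
anc(h,a)
anc(h,b)
anc(h,d)
anc(h,g)
anc(h,h)
anc(h,i)
anc(i,a)
anc(i,b)
anc(i,d)
anc(i,g)
anc(i,h)
anc(i,i)

round 1: derive deriv(a,b) via R0 from cites(a,b)
round 1: derive deriv(b,a) via R0 from cites(b,a)
round 1: derive deriv(d,g) via R0 from cites(d,g)
round 1: derive deriv(d,i) via R0 from cites(d,i)
round 1: derive deriv(g,a) via R0 from cites(g,a)
round 1: derive deriv(g,b) via R0 from cites(g,b)
round 1: derive deriv(g,i) via R0 from cites(g,i)
round 1: derive deriv(h,a) via R0 from cites(h,a)
round 1: derive deriv(h,d) via R0 from cites(h,d)
round 1: derive deriv(h,g) via R0 from cites(h,g)
round 1: derive deriv(h,h) via R0 from cites(h,h)
round 1: derive deriv(h,i) via R0 from cites(h,i)
round 1: derive deriv(i,b) via R0 from cites(i,b)
round 1: derive deriv(i,d) via R0 from cites(i,d)
round 1: derive deriv(i,i) via R0 from cites(i,i)
round 1: derive anc(a,b) via R2 from link(a,b)
round 1: derive anc(a,d) via R2 from link(a,d)
round 1: derive anc(b,a) via R2 from link(b,a)
round 1: derive anc(b,g) via R2 from link(b,g)
round 1: derive anc(b,h) via R2 from link(b,h)
round 1: derive anc(d,b) via R2 from link(d,b)
round 1: derive anc(d,g) via R2 from link(d,g)
round 1: derive anc(d,h) via R2 from link(d,h)
round 1: derive anc(d,i) via R2 from link(d,i)
round 1: derive anc(h,g) via R2 from link(h,g)
round 1: derive anc(h,h) via R2 from link(h,h)
round 1: derive anc(h,i) via R2 from link(h,i)
round 1: derive anc(i,h) via R2 from link(i,h)
round 1: derive anc(i,i) via R2 from link(i,i)
round 2: derive deriv(a,a) via R1 from deriv(a,b), link(b,a)
round 2: derive deriv(a,g) via R1 from deriv(a,b), link(b,g)
round 2: derive deriv(a,h) via R1 from deriv(a,b), link(b,h)
round 2: derive deriv(b,b) via R1 from deriv(b,a), link(a,b)
round 2: derive deriv(b,d) via R1 from deriv(b,a), link(a,d)
round 2: derive deriv(d,h) via R1 from deriv(d,i), link(i,h)
round 2: derive deriv(g,d) via R1 from deriv(g,a), link(a,d)
round 2: derive deriv(g,g) via R1 from deriv(g,b), link(b,g)
round 2: derive deriv(g,h) via R1 from deriv(g,b), link(b,h)
round 2: derive deriv(h,b) via R1 from deriv(h,a), link(a,b)
round 2: derive deriv(i,a) via R1 from deriv(i,b), link(b,a)
round 2: derive deriv(i,g) via R1 from deriv(i,b), link(b,g)
round 2: derive deriv(i,h) via R1 from deriv(i,b), link(b,h)
round 2: derive anc(a,a) via R3 from anc(a,b), deriv(b,a)
round 2: derive anc(a,g) via R3 from anc(a,d), deriv(d,g)
round 2: derive anc(a,i) via R3 from anc(a,d), deriv(d,i)
round 2: derive anc(b,b) via R3 from anc(b,a), deriv(a,b)
round 2: derive anc(b,d) via R3 from anc(b,h), deriv(h,d)
round 2: derive anc(b,i) via R3 from anc(b,g), deriv(g,i)
round 2: derive anc(d,a) via R3 from anc(d,b), deriv(b,a)
round 2: derive anc(d,d) via R3 from anc(d,h), deriv(h,d)
round 2: derive anc(h,a) via R3 from anc(h,g), deriv(g,a)
round 2: derive anc(h,b) via R3 from anc(h,g), deriv(g,b)
round 2: derive anc(h,d) via R3 from anc(h,h), deriv(h,d)
round 2: derive anc(i,a) via R3 from anc(i,h), deriv(h,a)
round 2: derive anc(i,b) via R3 from anc(i,i), deriv(i,b)
round 2: derive anc(i,d) via R3 from anc(i,h), deriv(h,d)
round 2: derive anc(i,g) via R3 from anc(i,h), deriv(h,g)
round 3: derive deriv(a,d) via R1 from deriv(a,a), link(a,d)
round 3: derive deriv(a,i) via R1 from deriv(a,h), link(h,i)
round 3: derive deriv(b,g) via R1 from deriv(b,b), link(b,g)
round 3: derive deriv(b,h) via R1 from deriv(b,b), link(b,h)
round 3: derive deriv(b,i) via R1 from deriv(b,d), link(d,i)
round 3: derive anc(a,h) via R3 from anc(a,a), deriv(a,h)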